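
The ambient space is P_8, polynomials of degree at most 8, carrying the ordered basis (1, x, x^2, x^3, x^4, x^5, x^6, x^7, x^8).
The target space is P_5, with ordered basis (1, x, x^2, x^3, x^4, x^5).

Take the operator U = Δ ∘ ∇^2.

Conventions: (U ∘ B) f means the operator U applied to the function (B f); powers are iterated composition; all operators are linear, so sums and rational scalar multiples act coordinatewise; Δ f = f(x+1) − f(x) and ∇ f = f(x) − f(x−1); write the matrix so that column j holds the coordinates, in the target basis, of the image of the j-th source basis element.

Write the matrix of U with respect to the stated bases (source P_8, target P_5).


image of 1: 0
image of x: 0
image of x^2: 0
image of x^3: 6
image of x^4: 24x - 12
image of x^5: 60x^2 - 60x + 30
image of x^6: 120x^3 - 180x^2 + 180x - 60
image of x^7: 210x^4 - 420x^3 + 630x^2 - 420x + 126
image of x^8: 336x^5 - 840x^4 + 1680x^3 - 1680x^2 + 1008x - 252
each image's coordinates form column j of the matrix

the matrix is [[0, 0, 0, 6, -12, 30, -60, 126, -252]; [0, 0, 0, 0, 24, -60, 180, -420, 1008]; [0, 0, 0, 0, 0, 60, -180, 630, -1680]; [0, 0, 0, 0, 0, 0, 120, -420, 1680]; [0, 0, 0, 0, 0, 0, 0, 210, -840]; [0, 0, 0, 0, 0, 0, 0, 0, 336]] (rows listed top to bottom)


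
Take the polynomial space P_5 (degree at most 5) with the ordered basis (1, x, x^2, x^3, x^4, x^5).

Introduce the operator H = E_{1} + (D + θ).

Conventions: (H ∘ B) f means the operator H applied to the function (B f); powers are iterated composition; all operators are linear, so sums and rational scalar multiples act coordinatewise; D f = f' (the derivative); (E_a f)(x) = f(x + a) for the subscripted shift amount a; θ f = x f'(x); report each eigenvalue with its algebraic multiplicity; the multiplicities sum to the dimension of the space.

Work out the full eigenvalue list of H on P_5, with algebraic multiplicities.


image of 1: 1
image of x: 2x + 2
image of x^2: 3x^2 + 4x + 1
image of x^3: 4x^3 + 6x^2 + 3x + 1
image of x^4: 5x^4 + 8x^3 + 6x^2 + 4x + 1
image of x^5: 6x^5 + 10x^4 + 10x^3 + 10x^2 + 5x + 1
the matrix is upper triangular; its diagonal is (1, 2, 3, 4, 5, 6)
for a triangular matrix the eigenvalues are the diagonal entries, with algebraic multiplicity their repetition count

λ = 1 (multiplicity 1), λ = 2 (multiplicity 1), λ = 3 (multiplicity 1), λ = 4 (multiplicity 1), λ = 5 (multiplicity 1), λ = 6 (multiplicity 1)


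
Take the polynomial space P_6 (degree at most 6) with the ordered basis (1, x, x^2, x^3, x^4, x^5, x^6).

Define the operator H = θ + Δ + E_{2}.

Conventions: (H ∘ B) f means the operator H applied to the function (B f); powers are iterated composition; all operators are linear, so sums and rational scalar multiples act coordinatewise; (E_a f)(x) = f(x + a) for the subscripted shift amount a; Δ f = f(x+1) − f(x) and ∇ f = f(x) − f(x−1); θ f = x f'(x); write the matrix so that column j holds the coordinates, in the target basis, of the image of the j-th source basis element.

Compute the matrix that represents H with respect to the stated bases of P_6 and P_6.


the matrix is [[1, 3, 5, 9, 17, 33, 65]; [0, 2, 6, 15, 36, 85, 198]; [0, 0, 3, 9, 30, 90, 255]; [0, 0, 0, 4, 12, 50, 180]; [0, 0, 0, 0, 5, 15, 75]; [0, 0, 0, 0, 0, 6, 18]; [0, 0, 0, 0, 0, 0, 7]] (rows listed top to bottom)

image of 1: 1
image of x: 2x + 3
image of x^2: 3x^2 + 6x + 5
image of x^3: 4x^3 + 9x^2 + 15x + 9
image of x^4: 5x^4 + 12x^3 + 30x^2 + 36x + 17
image of x^5: 6x^5 + 15x^4 + 50x^3 + 90x^2 + 85x + 33
image of x^6: 7x^6 + 18x^5 + 75x^4 + 180x^3 + 255x^2 + 198x + 65
each image's coordinates form column j of the matrix


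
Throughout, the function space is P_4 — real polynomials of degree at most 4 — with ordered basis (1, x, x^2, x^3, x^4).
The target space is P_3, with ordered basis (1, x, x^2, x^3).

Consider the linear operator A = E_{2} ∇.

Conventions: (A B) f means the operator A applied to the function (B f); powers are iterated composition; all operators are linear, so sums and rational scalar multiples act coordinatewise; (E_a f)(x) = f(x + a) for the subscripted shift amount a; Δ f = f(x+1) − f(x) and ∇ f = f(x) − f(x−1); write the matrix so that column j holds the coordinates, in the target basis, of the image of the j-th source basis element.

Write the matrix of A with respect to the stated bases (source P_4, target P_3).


the matrix is [[0, 1, 3, 7, 15]; [0, 0, 2, 9, 28]; [0, 0, 0, 3, 18]; [0, 0, 0, 0, 4]] (rows listed top to bottom)

image of 1: 0
image of x: 1
image of x^2: 2x + 3
image of x^3: 3x^2 + 9x + 7
image of x^4: 4x^3 + 18x^2 + 28x + 15
each image's coordinates form column j of the matrix


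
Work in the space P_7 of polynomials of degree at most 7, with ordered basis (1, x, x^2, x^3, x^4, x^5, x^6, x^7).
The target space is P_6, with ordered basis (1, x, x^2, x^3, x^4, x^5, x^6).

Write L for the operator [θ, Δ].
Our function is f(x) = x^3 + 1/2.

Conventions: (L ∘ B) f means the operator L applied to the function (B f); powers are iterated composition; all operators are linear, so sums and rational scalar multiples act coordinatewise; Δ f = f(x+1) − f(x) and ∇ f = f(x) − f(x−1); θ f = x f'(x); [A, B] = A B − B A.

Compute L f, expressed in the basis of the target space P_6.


g(x) = -3x^2 - 6x - 3

Δ f = 3x^2 + 3x + 1
θ Δ f = 6x^2 + 3x
θ f = 3x^3
Δ θ f = 9x^2 + 9x + 3
[θ, Δ] f = -3x^2 - 6x - 3


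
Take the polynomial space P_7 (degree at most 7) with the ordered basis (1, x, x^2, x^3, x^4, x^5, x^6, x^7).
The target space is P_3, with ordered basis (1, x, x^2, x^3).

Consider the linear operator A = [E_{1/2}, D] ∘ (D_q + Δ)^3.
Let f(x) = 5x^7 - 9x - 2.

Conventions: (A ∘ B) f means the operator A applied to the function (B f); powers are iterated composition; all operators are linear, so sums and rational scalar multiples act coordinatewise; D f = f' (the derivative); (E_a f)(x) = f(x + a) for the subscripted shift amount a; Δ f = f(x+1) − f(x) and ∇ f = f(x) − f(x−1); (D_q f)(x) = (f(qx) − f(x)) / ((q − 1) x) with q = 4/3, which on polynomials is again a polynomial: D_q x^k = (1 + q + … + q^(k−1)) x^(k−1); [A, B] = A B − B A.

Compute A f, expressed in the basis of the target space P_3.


D_q f = (70985/729)x^6 - 9
Δ f = 35x^6 + 105x^5 + 175x^4 + 175x^3 + 105x^2 + 35x - 4
(D_q + Δ) f = (96500/729)x^6 + 105x^5 + 175x^4 + 175x^3 + 105x^2 + 35x - 13
D_q (D_q + Δ) f = (324915500/177147)x^5 + (27335/27)x^4 + (30625/27)x^3 + (6475/9)x^2 + 245x + 35
Δ (D_q + Δ) f = (193000/243)x^5 + (610075/243)x^4 + (3205750/729)x^3 + (1120375/243)x^2 + (669280/243)x + 530255/729
(D_q + Δ) (D_q + Δ) f = (465612500/177147)x^5 + (856090/243)x^4 + (4032625/729)x^3 + (1295200/243)x^2 + (728815/243)x + 555770/729
D_q (D_q + Δ) (D_q + Δ) f = (363643362500/14348907)x^4 + (149815750/6561)x^3 + (149207125/6561)x^2 + (9066400/729)x + 728815/243
Δ (D_q + Δ) (D_q + Δ) f = (2328062500/177147)x^4 + (7152483440/177147)x^3 + (11340446285/177147)x^2 + (9652606165/177147)x + 3545136920/177147
(D_q + Δ) (D_q + Δ) (D_q + Δ) f = (552216425000/14348907)x^4 + (11197508690/177147)x^3 + (15369038660/177147)x^2 + (11855741365/177147)x + 4076443055/177147
D (D_q + Δ)^3 f = (2208865700000/14348907)x^3 + (11197508690/59049)x^2 + (30738077320/177147)x + 11855741365/177147
E_{1/2} D (D_q + Δ)^3 f = (2208865700000/14348907)x^3 + (2011431053890/4782969)x^2 + (2289142716530/4782969)x + 6323128094885/28697814
E_{1/2} (D_q + Δ)^3 f = (552216425000/14348907)x^4 + (2011431053890/14348907)x^3 + (1144571358265/4782969)x^2 + (6323128094885/28697814)x + 5077842990605/57395628
D E_{1/2} (D_q + Δ)^3 f = (2208865700000/14348907)x^3 + (2011431053890/4782969)x^2 + (2289142716530/4782969)x + 6323128094885/28697814
[E_{1/2}, D] (D_q + Δ)^3 f = 0

the result is g(x) = 0


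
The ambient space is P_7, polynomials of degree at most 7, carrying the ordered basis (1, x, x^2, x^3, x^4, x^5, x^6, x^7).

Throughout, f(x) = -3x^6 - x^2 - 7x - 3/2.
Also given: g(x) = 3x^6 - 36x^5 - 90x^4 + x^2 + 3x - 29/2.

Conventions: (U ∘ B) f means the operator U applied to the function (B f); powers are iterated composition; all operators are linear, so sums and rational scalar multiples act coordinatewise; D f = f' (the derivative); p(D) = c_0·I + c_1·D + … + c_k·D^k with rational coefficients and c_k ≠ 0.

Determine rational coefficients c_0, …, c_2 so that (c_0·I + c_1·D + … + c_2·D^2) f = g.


p(D) = -I + 2·D + D^2, i.e. c_0 = -1, c_1 = 2, c_2 = 1

D^0 f = -3x^6 - x^2 - 7x - 3/2
D^1 f = -18x^5 - 2x - 7
D^2 f = -90x^4 - 2
matching coefficients of g against c_0 f + c_1 Df + … from the top degree down determines the c_i
solution: c_0 = -1, c_1 = 2, c_2 = 1


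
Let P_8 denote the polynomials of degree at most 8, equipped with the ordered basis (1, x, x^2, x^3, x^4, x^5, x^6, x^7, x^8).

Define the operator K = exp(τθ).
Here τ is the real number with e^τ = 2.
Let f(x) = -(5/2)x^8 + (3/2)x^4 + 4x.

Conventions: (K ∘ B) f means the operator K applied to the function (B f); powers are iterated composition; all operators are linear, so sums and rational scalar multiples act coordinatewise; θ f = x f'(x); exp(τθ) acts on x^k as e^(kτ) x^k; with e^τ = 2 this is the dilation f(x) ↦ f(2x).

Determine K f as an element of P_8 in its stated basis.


exp(τθ) x^k = e^(kτ) x^k; with e^τ = 2 this sends x^k to 2^k x^k
x ↦ 2 x
x^4 ↦ 16 x^4
x^8 ↦ 256 x^8
applying this coordinatewise to f: exp(τθ) f = -640x^8 + 24x^4 + 8x

the result is g(x) = -640x^8 + 24x^4 + 8x


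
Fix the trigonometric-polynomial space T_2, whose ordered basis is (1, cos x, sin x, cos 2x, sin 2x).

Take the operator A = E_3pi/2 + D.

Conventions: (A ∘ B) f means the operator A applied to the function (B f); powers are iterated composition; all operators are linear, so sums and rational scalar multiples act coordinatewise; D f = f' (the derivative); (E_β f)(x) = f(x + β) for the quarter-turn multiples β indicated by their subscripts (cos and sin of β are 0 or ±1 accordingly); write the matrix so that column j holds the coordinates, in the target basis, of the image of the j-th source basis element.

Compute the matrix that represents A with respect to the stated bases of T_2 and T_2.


image of 1: 1
image of cos x: 0
image of sin x: 0
image of cos 2x: -cos 2x - 2sin 2x
image of sin 2x: 2cos 2x - sin 2x
each image's coordinates form column j of the matrix

the matrix is [[1, 0, 0, 0, 0]; [0, 0, 0, 0, 0]; [0, 0, 0, 0, 0]; [0, 0, 0, -1, 2]; [0, 0, 0, -2, -1]] (rows listed top to bottom)


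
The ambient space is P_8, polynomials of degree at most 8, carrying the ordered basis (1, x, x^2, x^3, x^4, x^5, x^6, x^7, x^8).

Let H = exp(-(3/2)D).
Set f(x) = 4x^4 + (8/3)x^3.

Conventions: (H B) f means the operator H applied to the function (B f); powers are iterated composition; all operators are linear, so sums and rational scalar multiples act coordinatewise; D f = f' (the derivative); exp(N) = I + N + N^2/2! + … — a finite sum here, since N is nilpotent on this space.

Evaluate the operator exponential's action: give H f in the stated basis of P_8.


order-1 term: -24x^3 - 12x^2
order-2 term: 54x^2 + 18x
order-3 term: -54x - 9
order-4 term: 81/4
the series for exp(-(3/2)D) f terminates at order 4
exp(-(3/2)D) f = 4x^4 - (64/3)x^3 + 42x^2 - 36x + 45/4

the result is g(x) = 4x^4 - (64/3)x^3 + 42x^2 - 36x + 45/4


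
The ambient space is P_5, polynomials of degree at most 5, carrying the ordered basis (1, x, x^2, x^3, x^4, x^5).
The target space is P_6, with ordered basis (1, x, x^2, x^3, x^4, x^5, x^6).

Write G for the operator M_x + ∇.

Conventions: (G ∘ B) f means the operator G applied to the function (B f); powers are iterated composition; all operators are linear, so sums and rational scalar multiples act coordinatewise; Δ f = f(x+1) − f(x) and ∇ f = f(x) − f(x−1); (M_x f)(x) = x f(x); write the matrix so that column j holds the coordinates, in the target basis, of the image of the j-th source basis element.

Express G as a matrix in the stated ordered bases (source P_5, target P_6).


image of 1: x
image of x: x^2 + 1
image of x^2: x^3 + 2x - 1
image of x^3: x^4 + 3x^2 - 3x + 1
image of x^4: x^5 + 4x^3 - 6x^2 + 4x - 1
image of x^5: x^6 + 5x^4 - 10x^3 + 10x^2 - 5x + 1
each image's coordinates form column j of the matrix

the matrix is [[0, 1, -1, 1, -1, 1]; [1, 0, 2, -3, 4, -5]; [0, 1, 0, 3, -6, 10]; [0, 0, 1, 0, 4, -10]; [0, 0, 0, 1, 0, 5]; [0, 0, 0, 0, 1, 0]; [0, 0, 0, 0, 0, 1]] (rows listed top to bottom)


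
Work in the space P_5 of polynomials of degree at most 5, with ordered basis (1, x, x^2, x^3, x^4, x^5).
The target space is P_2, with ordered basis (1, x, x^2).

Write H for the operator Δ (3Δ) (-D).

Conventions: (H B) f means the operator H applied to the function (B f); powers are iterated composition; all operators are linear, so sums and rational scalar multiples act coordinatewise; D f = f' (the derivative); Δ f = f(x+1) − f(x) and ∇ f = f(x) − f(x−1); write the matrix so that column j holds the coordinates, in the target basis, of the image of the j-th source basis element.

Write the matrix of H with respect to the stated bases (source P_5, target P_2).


image of 1: 0
image of x: 0
image of x^2: 0
image of x^3: -18
image of x^4: -72x - 72
image of x^5: -180x^2 - 360x - 210
each image's coordinates form column j of the matrix

the matrix is [[0, 0, 0, -18, -72, -210]; [0, 0, 0, 0, -72, -360]; [0, 0, 0, 0, 0, -180]] (rows listed top to bottom)


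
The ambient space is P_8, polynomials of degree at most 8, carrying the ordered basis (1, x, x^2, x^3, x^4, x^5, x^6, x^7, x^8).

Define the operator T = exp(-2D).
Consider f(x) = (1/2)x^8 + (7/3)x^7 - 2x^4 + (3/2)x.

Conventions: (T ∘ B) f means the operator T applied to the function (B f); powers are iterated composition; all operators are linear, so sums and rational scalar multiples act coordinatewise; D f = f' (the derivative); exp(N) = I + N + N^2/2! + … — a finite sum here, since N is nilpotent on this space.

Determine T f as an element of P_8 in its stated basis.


order-1 term: -8x^7 - (98/3)x^6 + 16x^3 - 3
order-2 term: 56x^6 + 196x^5 - 48x^2
order-3 term: -224x^5 - (1960/3)x^4 + 64x
order-4 term: 560x^4 + (3920/3)x^3 - 32
order-5 term: -896x^3 - 1568x^2
order-6 term: 896x^2 + (3136/3)x
order-7 term: -512x - 896/3
order-8 term: 128
the series for exp(-2D) f terminates at order 8
exp(-2D) f = (1/2)x^8 - (17/3)x^7 + (70/3)x^6 - 28x^5 - (286/3)x^4 + (1280/3)x^3 - 720x^2 + (3593/6)x - 617/3

the result is g(x) = (1/2)x^8 - (17/3)x^7 + (70/3)x^6 - 28x^5 - (286/3)x^4 + (1280/3)x^3 - 720x^2 + (3593/6)x - 617/3


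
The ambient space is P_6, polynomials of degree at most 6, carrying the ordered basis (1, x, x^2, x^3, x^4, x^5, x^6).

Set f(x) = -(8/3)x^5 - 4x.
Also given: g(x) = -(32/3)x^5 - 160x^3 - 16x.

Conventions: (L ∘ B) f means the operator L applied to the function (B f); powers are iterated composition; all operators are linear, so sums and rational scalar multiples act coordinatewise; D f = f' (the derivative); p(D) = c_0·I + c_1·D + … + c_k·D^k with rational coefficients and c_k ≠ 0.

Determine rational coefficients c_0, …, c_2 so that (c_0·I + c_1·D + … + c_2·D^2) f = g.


p(D) = 4·I + 3·D^2, i.e. c_0 = 4, c_1 = 0, c_2 = 3

D^0 f = -(8/3)x^5 - 4x
D^1 f = -(40/3)x^4 - 4
D^2 f = -(160/3)x^3
matching coefficients of g against c_0 f + c_1 Df + … from the top degree down determines the c_i
solution: c_0 = 4, c_1 = 0, c_2 = 3


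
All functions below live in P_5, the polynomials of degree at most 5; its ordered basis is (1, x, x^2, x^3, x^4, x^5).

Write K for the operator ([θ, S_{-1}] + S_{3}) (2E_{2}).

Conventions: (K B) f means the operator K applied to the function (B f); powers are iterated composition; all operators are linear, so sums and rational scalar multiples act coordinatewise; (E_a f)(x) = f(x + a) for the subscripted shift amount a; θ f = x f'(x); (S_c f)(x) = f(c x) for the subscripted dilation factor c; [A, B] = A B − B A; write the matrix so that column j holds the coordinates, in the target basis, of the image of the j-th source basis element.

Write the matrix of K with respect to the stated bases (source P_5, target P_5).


image of 1: 2
image of x: 6x + 4
image of x^2: 18x^2 + 24x + 8
image of x^3: 54x^3 + 108x^2 + 72x + 16
image of x^4: 162x^4 + 432x^3 + 432x^2 + 192x + 32
image of x^5: 486x^5 + 1620x^4 + 2160x^3 + 1440x^2 + 480x + 64
each image's coordinates form column j of the matrix

the matrix is [[2, 4, 8, 16, 32, 64]; [0, 6, 24, 72, 192, 480]; [0, 0, 18, 108, 432, 1440]; [0, 0, 0, 54, 432, 2160]; [0, 0, 0, 0, 162, 1620]; [0, 0, 0, 0, 0, 486]] (rows listed top to bottom)


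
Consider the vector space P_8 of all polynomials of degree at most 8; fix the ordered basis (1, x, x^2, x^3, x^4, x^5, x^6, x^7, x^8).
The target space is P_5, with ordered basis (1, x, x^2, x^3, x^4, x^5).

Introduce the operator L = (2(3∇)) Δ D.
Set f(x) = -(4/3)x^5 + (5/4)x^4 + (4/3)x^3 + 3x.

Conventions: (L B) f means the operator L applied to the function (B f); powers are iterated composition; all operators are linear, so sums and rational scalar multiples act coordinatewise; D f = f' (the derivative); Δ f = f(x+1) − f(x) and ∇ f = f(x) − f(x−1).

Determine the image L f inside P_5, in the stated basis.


g(x) = -480x^2 + 180x - 32

D f = -(20/3)x^4 + 5x^3 + 4x^2 + 3
Δ D f = -(80/3)x^3 - 25x^2 - (11/3)x + 7/3
∇ (Δ D) f = -80x^2 + 30x - 16/3
(3∇) (Δ D) f = -240x^2 + 90x - 16
(2(3∇)) (Δ D) f = -480x^2 + 180x - 32


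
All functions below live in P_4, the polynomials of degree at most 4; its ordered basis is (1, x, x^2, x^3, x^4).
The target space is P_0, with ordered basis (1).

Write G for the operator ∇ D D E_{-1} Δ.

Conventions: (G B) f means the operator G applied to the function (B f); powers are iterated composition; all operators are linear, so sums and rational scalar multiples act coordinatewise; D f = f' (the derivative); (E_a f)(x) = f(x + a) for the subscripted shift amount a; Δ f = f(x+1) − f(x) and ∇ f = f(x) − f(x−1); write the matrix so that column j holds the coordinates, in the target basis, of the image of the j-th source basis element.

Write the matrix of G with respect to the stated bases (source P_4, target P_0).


the matrix is [[0, 0, 0, 0, 24]] (rows listed top to bottom)

image of 1: 0
image of x: 0
image of x^2: 0
image of x^3: 0
image of x^4: 24
each image's coordinates form column j of the matrix


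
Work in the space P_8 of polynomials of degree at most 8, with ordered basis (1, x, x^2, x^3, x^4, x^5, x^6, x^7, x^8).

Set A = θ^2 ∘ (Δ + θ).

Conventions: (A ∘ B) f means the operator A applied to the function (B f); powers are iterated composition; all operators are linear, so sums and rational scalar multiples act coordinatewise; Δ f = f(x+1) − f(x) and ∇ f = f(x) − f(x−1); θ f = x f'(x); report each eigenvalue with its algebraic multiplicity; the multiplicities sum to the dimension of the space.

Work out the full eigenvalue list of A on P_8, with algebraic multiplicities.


λ = 0 (multiplicity 1), λ = 1 (multiplicity 1), λ = 8 (multiplicity 1), λ = 27 (multiplicity 1), λ = 64 (multiplicity 1), λ = 125 (multiplicity 1), λ = 216 (multiplicity 1), λ = 343 (multiplicity 1), λ = 512 (multiplicity 1)

image of 1: 0
image of x: x
image of x^2: 8x^2 + 2x
image of x^3: 27x^3 + 12x^2 + 3x
image of x^4: 64x^4 + 36x^3 + 24x^2 + 4x
image of x^5: 125x^5 + 80x^4 + 90x^3 + 40x^2 + 5x
image of x^6: 216x^6 + 150x^5 + 240x^4 + 180x^3 + 60x^2 + 6x
image of x^7: 343x^7 + 252x^6 + 525x^5 + 560x^4 + 315x^3 + 84x^2 + 7x
image of x^8: 512x^8 + 392x^7 + 1008x^6 + 1400x^5 + 1120x^4 + 504x^3 + 112x^2 + 8x
the matrix is upper triangular; its diagonal is (0, 1, 8, 27, 64, 125, 216, 343, 512)
for a triangular matrix the eigenvalues are the diagonal entries, with algebraic multiplicity their repetition count


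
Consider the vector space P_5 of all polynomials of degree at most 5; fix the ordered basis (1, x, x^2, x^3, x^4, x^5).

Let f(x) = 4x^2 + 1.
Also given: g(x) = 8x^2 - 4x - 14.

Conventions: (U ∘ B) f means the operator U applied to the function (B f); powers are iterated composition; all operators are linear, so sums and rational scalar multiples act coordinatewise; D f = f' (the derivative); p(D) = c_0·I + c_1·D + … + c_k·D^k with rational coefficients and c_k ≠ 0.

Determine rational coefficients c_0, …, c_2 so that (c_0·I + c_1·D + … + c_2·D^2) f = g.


D^0 f = 4x^2 + 1
D^1 f = 8x
D^2 f = 8
matching coefficients of g against c_0 f + c_1 Df + … from the top degree down determines the c_i
solution: c_0 = 2, c_1 = -1/2, c_2 = -2

p(D) = 2·I − (1/2)·D − 2·D^2, i.e. c_0 = 2, c_1 = -1/2, c_2 = -2


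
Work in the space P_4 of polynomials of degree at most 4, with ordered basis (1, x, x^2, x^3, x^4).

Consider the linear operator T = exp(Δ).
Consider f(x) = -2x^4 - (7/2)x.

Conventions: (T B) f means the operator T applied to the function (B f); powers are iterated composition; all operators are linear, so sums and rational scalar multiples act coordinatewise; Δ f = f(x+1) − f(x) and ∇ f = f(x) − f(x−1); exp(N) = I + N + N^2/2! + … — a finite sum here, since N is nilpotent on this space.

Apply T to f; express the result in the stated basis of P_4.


g(x) = -2x^4 - 8x^3 - 24x^2 - (87/2)x - 67/2

order-1 term: -8x^3 - 12x^2 - 8x - 11/2
order-2 term: -12x^2 - 24x - 14
order-3 term: -8x - 12
order-4 term: -2
the series for exp(Δ) f terminates at order 4
exp(Δ) f = -2x^4 - 8x^3 - 24x^2 - (87/2)x - 67/2


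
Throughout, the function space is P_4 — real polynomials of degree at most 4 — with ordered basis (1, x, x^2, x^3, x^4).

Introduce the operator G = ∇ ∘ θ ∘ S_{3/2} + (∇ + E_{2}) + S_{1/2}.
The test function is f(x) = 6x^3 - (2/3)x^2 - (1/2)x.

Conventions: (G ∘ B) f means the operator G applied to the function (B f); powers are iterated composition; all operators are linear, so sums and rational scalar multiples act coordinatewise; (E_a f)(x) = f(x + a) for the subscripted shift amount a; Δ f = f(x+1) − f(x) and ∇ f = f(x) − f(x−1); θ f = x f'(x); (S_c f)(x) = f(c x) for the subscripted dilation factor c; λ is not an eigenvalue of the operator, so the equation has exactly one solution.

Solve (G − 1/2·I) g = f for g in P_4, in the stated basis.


write g with unknown coordinates in the stated basis and equate coefficients in (G − 1/2·I) g = f
solving from the highest basis element down gives g = (48/5)x^3 - (4544/9)x^2 + (233341/30)x - 431305/18
check: G g = (54/5)x^3 - (2278/9)x^2 + (233311/60)x - 431305/36
so G g − 1/2·g = 6x^3 - (2/3)x^2 - (1/2)x = f ✓

g(x) = (48/5)x^3 - (4544/9)x^2 + (233341/30)x - 431305/18


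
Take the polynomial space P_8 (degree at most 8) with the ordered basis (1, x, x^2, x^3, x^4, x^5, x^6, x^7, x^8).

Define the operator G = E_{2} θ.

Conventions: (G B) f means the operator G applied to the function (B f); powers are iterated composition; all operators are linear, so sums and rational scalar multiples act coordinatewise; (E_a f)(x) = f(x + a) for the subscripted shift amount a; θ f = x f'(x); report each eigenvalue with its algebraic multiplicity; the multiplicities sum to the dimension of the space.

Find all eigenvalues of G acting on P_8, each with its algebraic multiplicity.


λ = 0 (multiplicity 1), λ = 1 (multiplicity 1), λ = 2 (multiplicity 1), λ = 3 (multiplicity 1), λ = 4 (multiplicity 1), λ = 5 (multiplicity 1), λ = 6 (multiplicity 1), λ = 7 (multiplicity 1), λ = 8 (multiplicity 1)

image of 1: 0
image of x: x + 2
image of x^2: 2x^2 + 8x + 8
image of x^3: 3x^3 + 18x^2 + 36x + 24
image of x^4: 4x^4 + 32x^3 + 96x^2 + 128x + 64
image of x^5: 5x^5 + 50x^4 + 200x^3 + 400x^2 + 400x + 160
image of x^6: 6x^6 + 72x^5 + 360x^4 + 960x^3 + 1440x^2 + 1152x + 384
image of x^7: 7x^7 + 98x^6 + 588x^5 + 1960x^4 + 3920x^3 + 4704x^2 + 3136x + 896
image of x^8: 8x^8 + 128x^7 + 896x^6 + 3584x^5 + 8960x^4 + 14336x^3 + 14336x^2 + 8192x + 2048
the matrix is upper triangular; its diagonal is (0, 1, 2, 3, 4, 5, 6, 7, 8)
for a triangular matrix the eigenvalues are the diagonal entries, with algebraic multiplicity their repetition count


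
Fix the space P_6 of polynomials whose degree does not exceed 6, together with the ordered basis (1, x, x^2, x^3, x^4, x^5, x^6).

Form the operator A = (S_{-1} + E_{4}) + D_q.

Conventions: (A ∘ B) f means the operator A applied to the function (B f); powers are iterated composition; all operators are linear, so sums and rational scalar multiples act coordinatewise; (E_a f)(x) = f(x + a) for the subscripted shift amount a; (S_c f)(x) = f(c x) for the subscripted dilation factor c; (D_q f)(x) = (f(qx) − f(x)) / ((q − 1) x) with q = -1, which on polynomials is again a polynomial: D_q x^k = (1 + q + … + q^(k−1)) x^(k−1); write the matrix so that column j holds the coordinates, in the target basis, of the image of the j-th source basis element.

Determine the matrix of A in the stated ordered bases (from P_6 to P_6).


the matrix is [[2, 5, 16, 64, 256, 1024, 4096]; [0, 0, 8, 48, 256, 1280, 6144]; [0, 0, 2, 13, 96, 640, 3840]; [0, 0, 0, 0, 16, 160, 1280]; [0, 0, 0, 0, 2, 21, 240]; [0, 0, 0, 0, 0, 0, 24]; [0, 0, 0, 0, 0, 0, 2]] (rows listed top to bottom)

image of 1: 2
image of x: 5
image of x^2: 2x^2 + 8x + 16
image of x^3: 13x^2 + 48x + 64
image of x^4: 2x^4 + 16x^3 + 96x^2 + 256x + 256
image of x^5: 21x^4 + 160x^3 + 640x^2 + 1280x + 1024
image of x^6: 2x^6 + 24x^5 + 240x^4 + 1280x^3 + 3840x^2 + 6144x + 4096
each image's coordinates form column j of the matrix


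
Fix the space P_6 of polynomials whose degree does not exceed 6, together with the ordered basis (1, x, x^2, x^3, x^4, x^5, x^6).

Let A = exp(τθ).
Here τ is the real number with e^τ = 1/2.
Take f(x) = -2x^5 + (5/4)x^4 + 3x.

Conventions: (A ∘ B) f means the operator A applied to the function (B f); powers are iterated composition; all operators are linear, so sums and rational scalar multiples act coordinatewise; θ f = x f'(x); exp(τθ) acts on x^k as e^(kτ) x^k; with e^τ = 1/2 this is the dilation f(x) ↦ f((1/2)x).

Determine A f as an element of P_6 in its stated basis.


exp(τθ) x^k = e^(kτ) x^k; with e^τ = 1/2 this sends x^k to (1/2)^k x^k
x ↦ 1/2 x
x^4 ↦ 1/16 x^4
x^5 ↦ 1/32 x^5
applying this coordinatewise to f: exp(τθ) f = -(1/16)x^5 + (5/64)x^4 + (3/2)x

g(x) = -(1/16)x^5 + (5/64)x^4 + (3/2)x


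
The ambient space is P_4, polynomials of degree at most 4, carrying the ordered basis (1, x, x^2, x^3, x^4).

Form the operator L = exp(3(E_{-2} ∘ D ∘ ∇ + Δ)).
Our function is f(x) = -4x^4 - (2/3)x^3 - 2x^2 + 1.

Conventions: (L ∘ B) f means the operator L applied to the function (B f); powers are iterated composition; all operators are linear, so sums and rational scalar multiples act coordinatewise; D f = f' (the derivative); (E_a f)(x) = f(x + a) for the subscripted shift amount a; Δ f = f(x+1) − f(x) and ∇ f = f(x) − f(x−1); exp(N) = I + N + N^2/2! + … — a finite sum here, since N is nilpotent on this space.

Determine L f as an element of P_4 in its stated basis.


order-1 term: -48x^3 - 222x^2 + 642x - 914
order-2 term: -216x^2 - 1314x + 972
order-3 term: -432x - 1962
order-4 term: -324
the series for exp(3(E_{-2} ∘ D ∘ ∇ + Δ)) f terminates at order 4
exp(3(E_{-2} ∘ D ∘ ∇ + Δ)) f = -4x^4 - (146/3)x^3 - 440x^2 - 1104x - 2227

g(x) = -4x^4 - (146/3)x^3 - 440x^2 - 1104x - 2227


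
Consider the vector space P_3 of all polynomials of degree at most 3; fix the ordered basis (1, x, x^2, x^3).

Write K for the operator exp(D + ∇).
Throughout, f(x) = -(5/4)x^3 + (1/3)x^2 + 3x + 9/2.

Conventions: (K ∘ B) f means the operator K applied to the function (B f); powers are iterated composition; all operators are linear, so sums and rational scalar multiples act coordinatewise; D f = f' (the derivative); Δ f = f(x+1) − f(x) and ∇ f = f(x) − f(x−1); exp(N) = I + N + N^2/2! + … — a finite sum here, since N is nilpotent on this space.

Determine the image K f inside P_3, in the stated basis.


g(x) = -(5/4)x^3 - (43/6)x^2 - (83/12)x + 31/4

order-1 term: -(15/2)x^2 + (61/12)x + 53/12
order-2 term: -15x + 53/6
order-3 term: -10
the series for exp(D + ∇) f terminates at order 3
exp(D + ∇) f = -(5/4)x^3 - (43/6)x^2 - (83/12)x + 31/4


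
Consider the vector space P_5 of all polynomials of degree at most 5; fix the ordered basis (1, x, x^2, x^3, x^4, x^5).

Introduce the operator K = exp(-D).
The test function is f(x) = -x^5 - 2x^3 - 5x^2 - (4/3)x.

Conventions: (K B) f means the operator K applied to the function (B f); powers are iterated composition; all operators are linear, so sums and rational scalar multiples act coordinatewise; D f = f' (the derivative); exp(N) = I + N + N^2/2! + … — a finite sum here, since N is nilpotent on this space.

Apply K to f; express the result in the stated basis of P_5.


order-1 term: 5x^4 + 6x^2 + 10x + 4/3
order-2 term: -10x^3 - 6x - 5
order-3 term: 10x^2 + 2
order-4 term: -5x
order-5 term: 1
the series for exp(-D) f terminates at order 5
exp(-D) f = -x^5 + 5x^4 - 12x^3 + 11x^2 - (7/3)x - 2/3

the result is g(x) = -x^5 + 5x^4 - 12x^3 + 11x^2 - (7/3)x - 2/3


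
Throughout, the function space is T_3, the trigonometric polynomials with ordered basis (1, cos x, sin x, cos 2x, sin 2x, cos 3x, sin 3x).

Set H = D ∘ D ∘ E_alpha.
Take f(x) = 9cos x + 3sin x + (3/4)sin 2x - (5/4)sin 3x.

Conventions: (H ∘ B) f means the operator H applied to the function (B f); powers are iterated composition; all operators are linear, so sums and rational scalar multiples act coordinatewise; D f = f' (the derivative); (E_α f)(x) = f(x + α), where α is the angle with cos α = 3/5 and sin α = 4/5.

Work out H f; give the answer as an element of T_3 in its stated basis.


E_alpha f = (39/5)cos x - (27/5)sin x + (18/25)cos 2x - (21/100)sin 2x - (11/25)cos 3x + (117/100)sin 3x
D E_alpha f = -(27/5)cos x - (39/5)sin x - (21/50)cos 2x - (36/25)sin 2x + (351/100)cos 3x + (33/25)sin 3x
D D E_alpha f = -(39/5)cos x + (27/5)sin x - (72/25)cos 2x + (21/25)sin 2x + (99/25)cos 3x - (1053/100)sin 3x

the image equals g(x) = -(39/5)cos x + (27/5)sin x - (72/25)cos 2x + (21/25)sin 2x + (99/25)cos 3x - (1053/100)sin 3x


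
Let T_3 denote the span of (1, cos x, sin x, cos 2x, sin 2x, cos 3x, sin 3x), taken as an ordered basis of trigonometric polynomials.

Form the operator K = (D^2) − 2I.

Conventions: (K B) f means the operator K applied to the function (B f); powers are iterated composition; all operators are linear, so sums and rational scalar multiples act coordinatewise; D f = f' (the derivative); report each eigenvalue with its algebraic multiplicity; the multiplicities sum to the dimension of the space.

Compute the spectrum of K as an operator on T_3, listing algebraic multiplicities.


λ = -11 (multiplicity 2), λ = -6 (multiplicity 2), λ = -3 (multiplicity 2), λ = -2 (multiplicity 1)

image of 1: -2
image of cos x: -3cos x
image of sin x: -3sin x
image of cos 2x: -6cos 2x
image of sin 2x: -6sin 2x
image of cos 3x: -11cos 3x
image of sin 3x: -11sin 3x
the matrix is diagonal; its diagonal is (-2, -3, -3, -6, -6, -11, -11)
for a triangular matrix the eigenvalues are the diagonal entries, with algebraic multiplicity their repetition count


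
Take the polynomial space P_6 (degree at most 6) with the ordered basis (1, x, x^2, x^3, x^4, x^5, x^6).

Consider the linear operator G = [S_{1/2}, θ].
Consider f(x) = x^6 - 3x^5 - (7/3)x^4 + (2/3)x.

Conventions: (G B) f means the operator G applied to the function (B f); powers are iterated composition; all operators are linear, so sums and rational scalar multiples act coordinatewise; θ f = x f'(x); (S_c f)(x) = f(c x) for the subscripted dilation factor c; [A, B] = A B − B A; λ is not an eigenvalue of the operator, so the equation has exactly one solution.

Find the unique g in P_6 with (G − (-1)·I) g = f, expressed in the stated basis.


write g with unknown coordinates in the stated basis and equate coefficients in (G − (-1)·I) g = f
solving from the highest basis element down gives g = x^6 - 3x^5 - (7/3)x^4 + (2/3)x
check: G g = 0
so G g − (-1)·g = x^6 - 3x^5 - (7/3)x^4 + (2/3)x = f ✓

g(x) = x^6 - 3x^5 - (7/3)x^4 + (2/3)x


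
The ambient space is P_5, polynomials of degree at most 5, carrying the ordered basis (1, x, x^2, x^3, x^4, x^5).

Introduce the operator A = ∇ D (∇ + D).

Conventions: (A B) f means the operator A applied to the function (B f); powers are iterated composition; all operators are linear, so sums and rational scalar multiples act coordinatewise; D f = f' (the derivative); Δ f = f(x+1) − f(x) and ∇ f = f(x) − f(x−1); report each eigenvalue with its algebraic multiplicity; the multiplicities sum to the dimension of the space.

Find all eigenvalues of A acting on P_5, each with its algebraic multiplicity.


λ = 0 (multiplicity 6)

image of 1: 0
image of x: 0
image of x^2: 0
image of x^3: 12
image of x^4: 48x - 36
image of x^5: 120x^2 - 180x + 90
the matrix is upper triangular; its diagonal is (0, 0, 0, 0, 0, 0)
for a triangular matrix the eigenvalues are the diagonal entries, with algebraic multiplicity their repetition count


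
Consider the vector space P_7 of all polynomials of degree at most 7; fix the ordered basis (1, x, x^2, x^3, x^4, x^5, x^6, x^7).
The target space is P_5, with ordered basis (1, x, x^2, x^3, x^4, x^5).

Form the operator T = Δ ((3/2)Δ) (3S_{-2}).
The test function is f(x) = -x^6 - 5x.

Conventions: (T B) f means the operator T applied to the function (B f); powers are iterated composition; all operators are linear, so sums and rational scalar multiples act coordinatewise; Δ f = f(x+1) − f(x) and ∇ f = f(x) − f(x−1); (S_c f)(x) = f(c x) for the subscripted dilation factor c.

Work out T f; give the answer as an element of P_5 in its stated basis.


the image equals g(x) = -8640x^4 - 34560x^3 - 60480x^2 - 51840x - 17856

S_{-2} f = -64x^6 + 10x
(3S_{-2}) f = -192x^6 + 30x
Δ (3S_{-2}) f = -1152x^5 - 2880x^4 - 3840x^3 - 2880x^2 - 1152x - 162
((3/2)Δ) (3S_{-2}) f = -1728x^5 - 4320x^4 - 5760x^3 - 4320x^2 - 1728x - 243
Δ ((3/2)Δ) (3S_{-2}) f = -8640x^4 - 34560x^3 - 60480x^2 - 51840x - 17856


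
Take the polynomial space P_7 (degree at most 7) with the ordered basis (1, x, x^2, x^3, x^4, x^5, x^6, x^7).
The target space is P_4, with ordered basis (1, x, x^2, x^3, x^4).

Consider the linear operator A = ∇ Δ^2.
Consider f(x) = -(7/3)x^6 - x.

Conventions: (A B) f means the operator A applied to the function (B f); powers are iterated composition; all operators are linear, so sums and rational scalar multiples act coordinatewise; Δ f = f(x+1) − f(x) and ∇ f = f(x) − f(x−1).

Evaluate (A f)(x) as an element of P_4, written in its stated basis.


the result is g(x) = -280x^3 - 420x^2 - 420x - 140

Δ f = -14x^5 - 35x^4 - (140/3)x^3 - 35x^2 - 14x - 10/3
Δ Δ f = -70x^4 - 280x^3 - 490x^2 - 420x - 434/3
∇ Δ^2 f = -280x^3 - 420x^2 - 420x - 140


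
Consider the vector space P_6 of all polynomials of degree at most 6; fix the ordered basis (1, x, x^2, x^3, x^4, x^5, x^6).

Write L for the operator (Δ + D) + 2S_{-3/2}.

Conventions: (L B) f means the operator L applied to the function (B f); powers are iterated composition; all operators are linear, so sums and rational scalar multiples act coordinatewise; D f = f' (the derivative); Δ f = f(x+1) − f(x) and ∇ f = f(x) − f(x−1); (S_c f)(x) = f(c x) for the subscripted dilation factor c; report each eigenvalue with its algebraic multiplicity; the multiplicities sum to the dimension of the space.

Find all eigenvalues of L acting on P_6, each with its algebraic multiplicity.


λ = -243/16 (multiplicity 1), λ = -27/4 (multiplicity 1), λ = -3 (multiplicity 1), λ = 2 (multiplicity 1), λ = 9/2 (multiplicity 1), λ = 81/8 (multiplicity 1), λ = 729/32 (multiplicity 1)

image of 1: 2
image of x: -3x + 2
image of x^2: (9/2)x^2 + 4x + 1
image of x^3: -(27/4)x^3 + 6x^2 + 3x + 1
image of x^4: (81/8)x^4 + 8x^3 + 6x^2 + 4x + 1
image of x^5: -(243/16)x^5 + 10x^4 + 10x^3 + 10x^2 + 5x + 1
image of x^6: (729/32)x^6 + 12x^5 + 15x^4 + 20x^3 + 15x^2 + 6x + 1
the matrix is upper triangular; its diagonal is (2, -3, 9/2, -27/4, 81/8, -243/16, 729/32)
for a triangular matrix the eigenvalues are the diagonal entries, with algebraic multiplicity their repetition count


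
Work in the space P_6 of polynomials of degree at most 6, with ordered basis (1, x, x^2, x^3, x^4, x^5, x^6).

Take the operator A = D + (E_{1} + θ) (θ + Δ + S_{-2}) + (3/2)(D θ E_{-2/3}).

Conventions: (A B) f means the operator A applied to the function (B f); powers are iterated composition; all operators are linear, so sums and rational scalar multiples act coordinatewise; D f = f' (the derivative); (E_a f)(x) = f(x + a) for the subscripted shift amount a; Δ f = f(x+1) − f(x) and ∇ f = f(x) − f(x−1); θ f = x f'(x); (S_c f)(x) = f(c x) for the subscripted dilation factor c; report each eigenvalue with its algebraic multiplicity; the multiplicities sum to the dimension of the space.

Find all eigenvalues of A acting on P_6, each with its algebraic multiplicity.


image of 1: 1
image of x: -2x + 5/2
image of x^2: 18x^2 + 24x + 7
image of x^3: -20x^3 + (21/2)x^2 - 15x + 4
image of x^4: 100x^4 + 124x^3 + 114x^2 + 128x + 299/9
image of x^5: -162x^5 - (135/2)x^4 - 290x^3 - 120x^2 - (655/9)x + 148/27
image of x^6: 490x^6 + 516x^5 + 1005x^4 + 1760x^3 + 1225x^2 + (5668/9)x + 3559/27
the matrix is upper triangular; its diagonal is (1, -2, 18, -20, 100, -162, 490)
for a triangular matrix the eigenvalues are the diagonal entries, with algebraic multiplicity their repetition count

λ = -162 (multiplicity 1), λ = -20 (multiplicity 1), λ = -2 (multiplicity 1), λ = 1 (multiplicity 1), λ = 18 (multiplicity 1), λ = 100 (multiplicity 1), λ = 490 (multiplicity 1)


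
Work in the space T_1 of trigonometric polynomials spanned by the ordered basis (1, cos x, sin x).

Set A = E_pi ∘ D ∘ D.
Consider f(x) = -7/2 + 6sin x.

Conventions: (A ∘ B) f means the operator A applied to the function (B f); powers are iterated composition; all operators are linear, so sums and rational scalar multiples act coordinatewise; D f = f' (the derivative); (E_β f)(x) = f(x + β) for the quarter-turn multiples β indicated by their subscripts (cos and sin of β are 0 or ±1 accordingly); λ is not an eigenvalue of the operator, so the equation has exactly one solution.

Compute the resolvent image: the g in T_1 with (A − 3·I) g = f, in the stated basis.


the image equals g(x) = 7/6 - 3sin x

write g with unknown coordinates in the stated basis and equate coefficients in (A − 3·I) g = f
solving from the highest basis element down gives g = 7/6 - 3sin x
check: A g = -3sin x
so A g − 3·g = -7/2 + 6sin x = f ✓


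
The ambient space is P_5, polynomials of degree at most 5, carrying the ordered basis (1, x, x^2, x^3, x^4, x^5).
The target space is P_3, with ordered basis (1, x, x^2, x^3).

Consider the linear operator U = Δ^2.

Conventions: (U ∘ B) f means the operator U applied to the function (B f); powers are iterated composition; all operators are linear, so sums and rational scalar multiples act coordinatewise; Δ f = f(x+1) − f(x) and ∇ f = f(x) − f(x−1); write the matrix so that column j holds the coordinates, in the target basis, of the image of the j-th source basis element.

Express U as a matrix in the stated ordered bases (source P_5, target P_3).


image of 1: 0
image of x: 0
image of x^2: 2
image of x^3: 6x + 6
image of x^4: 12x^2 + 24x + 14
image of x^5: 20x^3 + 60x^2 + 70x + 30
each image's coordinates form column j of the matrix

the matrix is [[0, 0, 2, 6, 14, 30]; [0, 0, 0, 6, 24, 70]; [0, 0, 0, 0, 12, 60]; [0, 0, 0, 0, 0, 20]] (rows listed top to bottom)


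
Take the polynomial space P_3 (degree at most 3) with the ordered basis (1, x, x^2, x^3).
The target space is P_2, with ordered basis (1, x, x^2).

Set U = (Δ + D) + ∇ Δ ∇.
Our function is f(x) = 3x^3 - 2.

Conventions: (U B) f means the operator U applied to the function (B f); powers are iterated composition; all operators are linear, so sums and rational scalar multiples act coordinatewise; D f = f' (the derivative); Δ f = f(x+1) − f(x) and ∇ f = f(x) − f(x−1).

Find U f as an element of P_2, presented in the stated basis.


Δ f = 9x^2 + 9x + 3
D f = 9x^2
(Δ + D) f = 18x^2 + 9x + 3
∇ f = 9x^2 - 9x + 3
Δ ∇ f = 18x
∇ (Δ ∇) f = 18
((Δ + D) + ∇ Δ ∇) f = 18x^2 + 9x + 21

the result is g(x) = 18x^2 + 9x + 21
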